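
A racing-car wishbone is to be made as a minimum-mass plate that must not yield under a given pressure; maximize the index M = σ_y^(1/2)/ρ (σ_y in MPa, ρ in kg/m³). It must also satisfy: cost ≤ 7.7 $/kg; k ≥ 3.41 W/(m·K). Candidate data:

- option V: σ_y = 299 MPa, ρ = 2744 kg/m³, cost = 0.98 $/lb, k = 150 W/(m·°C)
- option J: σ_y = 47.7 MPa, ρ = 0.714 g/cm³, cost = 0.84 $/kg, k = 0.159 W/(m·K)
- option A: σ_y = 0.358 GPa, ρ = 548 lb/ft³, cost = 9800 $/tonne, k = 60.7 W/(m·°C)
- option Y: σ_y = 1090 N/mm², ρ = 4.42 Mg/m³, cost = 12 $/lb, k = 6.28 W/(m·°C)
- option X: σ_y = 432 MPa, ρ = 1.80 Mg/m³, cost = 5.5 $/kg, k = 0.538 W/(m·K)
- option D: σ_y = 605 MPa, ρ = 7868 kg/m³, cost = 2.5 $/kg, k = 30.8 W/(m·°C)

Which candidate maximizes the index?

Screen on constraints: cost ≤ 7.7 $/kg; k ≥ 3.41 W/(m·K). Survivors: option V, option D.
Putting every candidate on a common basis:
  option V: σ_y = 299.0 MPa, ρ = 2744 kg/m³
  option D: σ_y = 605.0 MPa, ρ = 7868 kg/m³
  option V: M = 6.30×10⁻³
  option D: M = 3.13×10⁻³
Option V ranks first.

option V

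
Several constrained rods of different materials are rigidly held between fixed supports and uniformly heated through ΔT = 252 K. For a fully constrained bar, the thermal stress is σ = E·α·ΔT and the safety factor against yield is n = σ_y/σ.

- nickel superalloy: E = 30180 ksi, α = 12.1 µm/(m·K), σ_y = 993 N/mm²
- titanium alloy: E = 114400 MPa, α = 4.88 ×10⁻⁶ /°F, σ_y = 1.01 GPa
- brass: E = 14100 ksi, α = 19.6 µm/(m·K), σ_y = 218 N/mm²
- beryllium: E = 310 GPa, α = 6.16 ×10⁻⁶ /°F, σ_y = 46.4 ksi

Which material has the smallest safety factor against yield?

beryllium

With everything in SI (GPa, ×10⁻⁶/K, MPa):
  nickel superalloy: E = 208.1, α = 12.1, σ_y = 993.0 → σ = 634 MPa, n = 1.57
  titanium alloy: E = 114.4, α = 8.78, σ_y = 1010 → σ = 253 MPa, n = 3.99
  brass: E = 97.22, α = 19.6, σ_y = 218.0 → σ = 480 MPa, n = 0.454
  beryllium: E = 310.0, α = 11.1, σ_y = 319.9 → σ = 866 MPa, n = 0.369
The minimum is beryllium at n = 0.369.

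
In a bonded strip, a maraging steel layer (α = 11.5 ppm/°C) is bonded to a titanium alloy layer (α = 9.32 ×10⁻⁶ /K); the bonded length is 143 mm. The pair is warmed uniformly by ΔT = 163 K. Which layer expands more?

maraging steel

α(maraging steel) = 11.5×10⁻⁶/K vs α(titanium alloy) = 9.32×10⁻⁶/K.
Higher α expands more for the same ΔT: maraging steel.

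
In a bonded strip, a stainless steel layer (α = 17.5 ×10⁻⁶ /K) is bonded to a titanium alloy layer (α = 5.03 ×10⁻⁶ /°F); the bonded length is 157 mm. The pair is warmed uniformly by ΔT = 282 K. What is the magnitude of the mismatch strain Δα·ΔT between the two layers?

titanium alloy: α = 5.03×10⁻⁶/°F × 9/5 = 9.05×10⁻⁶/K.
Δα = |17.5 − 9.05|×10⁻⁶/K = 8.45×10⁻⁶/K.
Mismatch strain = Δα·ΔT = 8.45×10⁻⁶ × 282.0 = 2.38×10⁻³.

2.38×10⁻³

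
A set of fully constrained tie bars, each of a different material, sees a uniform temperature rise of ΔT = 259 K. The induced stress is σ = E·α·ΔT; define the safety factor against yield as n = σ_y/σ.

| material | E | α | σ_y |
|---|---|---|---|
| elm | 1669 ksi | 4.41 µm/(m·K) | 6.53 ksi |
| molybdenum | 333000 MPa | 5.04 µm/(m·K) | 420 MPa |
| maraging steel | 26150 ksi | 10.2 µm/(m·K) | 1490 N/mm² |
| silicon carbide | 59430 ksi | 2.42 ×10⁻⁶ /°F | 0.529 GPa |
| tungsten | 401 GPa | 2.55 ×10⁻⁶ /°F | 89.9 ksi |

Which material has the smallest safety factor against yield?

molybdenum

Per material, after unit conversion:
  elm: E = 11.51, α = 4.41, σ_y = 45.02 → σ = 13.1 MPa, n = 3.43
  molybdenum: E = 333.0, α = 5.04, σ_y = 420.0 → σ = 435 MPa, n = 0.966
  maraging steel: E = 180.3, α = 10.2, σ_y = 1490 → σ = 476 MPa, n = 3.13
  silicon carbide: E = 409.8, α = 4.36, σ_y = 529.0 → σ = 462 MPa, n = 1.14
  tungsten: E = 401.0, α = 4.59, σ_y = 619.8 → σ = 477 MPa, n = 1.30
The minimum is molybdenum at n = 0.966.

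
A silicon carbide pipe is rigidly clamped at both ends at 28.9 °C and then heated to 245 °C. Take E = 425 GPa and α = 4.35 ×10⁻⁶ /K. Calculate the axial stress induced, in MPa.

400 MPa

ΔT = 216.1 K. Constrained thermal stress σ = E·α·ΔT = 425.0×10³ MPa × 4.35×10⁻⁶ × 216.1 = 400 MPa (compressive).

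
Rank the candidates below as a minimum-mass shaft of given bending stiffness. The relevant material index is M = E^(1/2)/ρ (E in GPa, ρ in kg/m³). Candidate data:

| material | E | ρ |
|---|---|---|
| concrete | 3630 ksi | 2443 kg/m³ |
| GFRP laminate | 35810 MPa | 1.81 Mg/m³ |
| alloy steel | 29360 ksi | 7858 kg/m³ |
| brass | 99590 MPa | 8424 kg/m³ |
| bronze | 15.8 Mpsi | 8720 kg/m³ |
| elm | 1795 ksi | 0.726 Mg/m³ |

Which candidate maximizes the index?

elm

Normalizing units and computing the index:
  concrete: E = 25.03 GPa, ρ = 2443 kg/m³
  GFRP laminate: E = 35.81 GPa, ρ = 1810 kg/m³
  alloy steel: E = 202.4 GPa, ρ = 7858 kg/m³
  brass: E = 99.59 GPa, ρ = 8424 kg/m³
  bronze: E = 108.9 GPa, ρ = 8720 kg/m³
  elm: E = 12.38 GPa, ρ = 726.0 kg/m³
  elm: M = 4.85×10⁻³
  GFRP laminate: M = 3.31×10⁻³
  concrete: M = 2.05×10⁻³
  alloy steel: M = 1.81×10⁻³
  bronze: M = 1.20×10⁻³
  brass: M = 1.18×10⁻³
The maximum is for elm.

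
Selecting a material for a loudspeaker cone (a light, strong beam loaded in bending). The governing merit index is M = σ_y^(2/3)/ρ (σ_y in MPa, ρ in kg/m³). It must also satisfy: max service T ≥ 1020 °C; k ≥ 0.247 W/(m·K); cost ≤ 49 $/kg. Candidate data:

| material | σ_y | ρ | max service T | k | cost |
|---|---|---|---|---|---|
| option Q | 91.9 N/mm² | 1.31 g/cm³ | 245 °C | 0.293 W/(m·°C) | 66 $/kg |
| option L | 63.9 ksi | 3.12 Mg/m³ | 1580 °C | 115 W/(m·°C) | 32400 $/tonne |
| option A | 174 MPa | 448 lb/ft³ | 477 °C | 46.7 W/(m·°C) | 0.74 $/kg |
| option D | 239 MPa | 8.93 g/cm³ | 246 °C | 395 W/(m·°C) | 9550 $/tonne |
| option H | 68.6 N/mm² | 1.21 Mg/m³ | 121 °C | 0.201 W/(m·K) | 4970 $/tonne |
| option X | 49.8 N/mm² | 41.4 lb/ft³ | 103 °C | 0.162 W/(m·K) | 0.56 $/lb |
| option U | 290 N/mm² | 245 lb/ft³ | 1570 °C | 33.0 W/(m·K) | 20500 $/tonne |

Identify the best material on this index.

Screen on constraints: max service T ≥ 1020 °C; k ≥ 0.247 W/(m·K); cost ≤ 49 $/kg. Survivors: option L, option U.
Convert each candidate to consistent units, then evaluate M:
  option L: σ_y = 440.6 MPa, ρ = 3120 kg/m³
  option U: σ_y = 290.0 MPa, ρ = 3925 kg/m³
  option L: M = 18.6×10⁻³
  option U: M = 11.2×10⁻³
Option L has the largest M.

option L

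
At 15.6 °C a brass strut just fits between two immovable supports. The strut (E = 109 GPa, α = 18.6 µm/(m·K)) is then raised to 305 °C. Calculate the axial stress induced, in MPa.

ΔT = 289.4 K. Constrained thermal stress σ = E·α·ΔT = 109.0×10³ MPa × 18.6×10⁻⁶ × 289.4 = 587 MPa (compressive).

587 MPa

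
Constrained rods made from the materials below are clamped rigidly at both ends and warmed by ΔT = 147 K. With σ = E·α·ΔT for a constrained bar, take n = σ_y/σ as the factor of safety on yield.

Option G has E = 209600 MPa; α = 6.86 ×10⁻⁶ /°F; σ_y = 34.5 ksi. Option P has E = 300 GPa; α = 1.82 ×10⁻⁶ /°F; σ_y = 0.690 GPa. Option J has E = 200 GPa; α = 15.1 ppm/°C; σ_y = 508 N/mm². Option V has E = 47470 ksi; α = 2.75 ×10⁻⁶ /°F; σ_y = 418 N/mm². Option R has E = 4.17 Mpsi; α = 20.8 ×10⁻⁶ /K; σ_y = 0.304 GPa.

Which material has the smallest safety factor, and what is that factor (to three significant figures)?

option G, n = 0.625

Converting E to GPa, α to ×10⁻⁶/K, σ_y to MPa, then σ and n for each:
  option G: E = 209.6, α = 12.3, σ_y = 237.9 → σ = 380 MPa, n = 0.625
  option P: E = 300.0, α = 3.28, σ_y = 690.0 → σ = 144 MPa, n = 4.78
  option J: E = 200.0, α = 15.1, σ_y = 508.0 → σ = 444 MPa, n = 1.14
  option V: E = 327.3, α = 4.95, σ_y = 418.0 → σ = 238 MPa, n = 1.76
  option R: E = 28.75, α = 20.8, σ_y = 304.0 → σ = 87.9 MPa, n = 3.46
Option G has the lowest safety factor, n = 0.625.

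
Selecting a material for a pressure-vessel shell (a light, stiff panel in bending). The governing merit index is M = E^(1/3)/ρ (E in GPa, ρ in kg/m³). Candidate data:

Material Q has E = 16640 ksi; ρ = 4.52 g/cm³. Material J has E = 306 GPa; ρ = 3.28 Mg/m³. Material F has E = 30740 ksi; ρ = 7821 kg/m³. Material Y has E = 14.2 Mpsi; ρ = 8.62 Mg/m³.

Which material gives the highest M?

material J

After converting to SI:
  material Q: E = 114.7 GPa, ρ = 4520 kg/m³
  material J: E = 306.0 GPa, ρ = 3280 kg/m³
  material F: E = 211.9 GPa, ρ = 7821 kg/m³
  material Y: E = 97.91 GPa, ρ = 8620 kg/m³
  material J: M = 2.05×10⁻³
  material Q: M = 1.08×10⁻³
  material F: M = 0.762×10⁻³
  material Y: M = 0.535×10⁻³
Material J ranks first.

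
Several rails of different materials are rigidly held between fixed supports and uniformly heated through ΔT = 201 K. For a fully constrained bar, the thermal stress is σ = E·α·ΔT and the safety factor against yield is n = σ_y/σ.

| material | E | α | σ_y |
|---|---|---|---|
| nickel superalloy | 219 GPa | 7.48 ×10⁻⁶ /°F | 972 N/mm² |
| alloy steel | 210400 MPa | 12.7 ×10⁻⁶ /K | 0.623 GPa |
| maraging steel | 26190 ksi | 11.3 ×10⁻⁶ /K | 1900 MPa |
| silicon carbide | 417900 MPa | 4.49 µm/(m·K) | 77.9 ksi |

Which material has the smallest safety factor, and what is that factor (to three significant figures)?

alloy steel, n = 1.16

With everything in SI (GPa, ×10⁻⁶/K, MPa):
  nickel superalloy: E = 219.0, α = 13.5, σ_y = 972.0 → σ = 593 MPa, n = 1.64
  alloy steel: E = 210.4, α = 12.7, σ_y = 623.0 → σ = 537 MPa, n = 1.16
  maraging steel: E = 180.6, α = 11.3, σ_y = 1900 → σ = 410 MPa, n = 4.63
  silicon carbide: E = 417.9, α = 4.49, σ_y = 537.1 → σ = 377 MPa, n = 1.42
Alloy steel has the lowest safety factor, n = 1.16.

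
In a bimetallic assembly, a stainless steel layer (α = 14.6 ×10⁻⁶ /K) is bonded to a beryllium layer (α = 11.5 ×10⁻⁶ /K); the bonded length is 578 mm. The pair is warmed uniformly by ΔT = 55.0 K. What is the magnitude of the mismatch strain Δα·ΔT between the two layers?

1.70×10⁻⁴

Δα = |14.6 − 11.5|×10⁻⁶/K = 3.10×10⁻⁶/K.
Mismatch strain = Δα·ΔT = 3.10×10⁻⁶ × 55.0 = 1.70×10⁻⁴.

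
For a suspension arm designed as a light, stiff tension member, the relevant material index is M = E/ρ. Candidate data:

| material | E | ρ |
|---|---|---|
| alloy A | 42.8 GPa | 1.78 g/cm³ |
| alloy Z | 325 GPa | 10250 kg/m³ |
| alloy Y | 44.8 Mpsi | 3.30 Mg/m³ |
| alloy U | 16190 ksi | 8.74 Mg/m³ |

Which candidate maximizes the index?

alloy Y

Putting every candidate on a common basis:
  alloy A: E = 42.80 GPa, ρ = 1780 kg/m³
  alloy Z: E = 325.0 GPa, ρ = 10250 kg/m³
  alloy Y: E = 308.9 GPa, ρ = 3300 kg/m³
  alloy U: E = 111.6 GPa, ρ = 8740 kg/m³
  alloy Y: M = 93.6 MN·m/kg
  alloy Z: M = 31.7 MN·m/kg
  alloy A: M = 24.0 MN·m/kg
  alloy U: M = 12.8 MN·m/kg
Alloy Y ranks first.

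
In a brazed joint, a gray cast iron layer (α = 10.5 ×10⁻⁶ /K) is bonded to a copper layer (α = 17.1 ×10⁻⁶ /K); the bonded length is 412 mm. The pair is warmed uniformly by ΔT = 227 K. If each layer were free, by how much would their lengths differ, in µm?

617 µm

Δα = |10.5 − 17.1|×10⁻⁶/K = 6.60×10⁻⁶/K.
ΔL_mismatch = Δα·L·ΔT = 6.60×10⁻⁶ × 412.0 mm × 227.0 K = 617 µm.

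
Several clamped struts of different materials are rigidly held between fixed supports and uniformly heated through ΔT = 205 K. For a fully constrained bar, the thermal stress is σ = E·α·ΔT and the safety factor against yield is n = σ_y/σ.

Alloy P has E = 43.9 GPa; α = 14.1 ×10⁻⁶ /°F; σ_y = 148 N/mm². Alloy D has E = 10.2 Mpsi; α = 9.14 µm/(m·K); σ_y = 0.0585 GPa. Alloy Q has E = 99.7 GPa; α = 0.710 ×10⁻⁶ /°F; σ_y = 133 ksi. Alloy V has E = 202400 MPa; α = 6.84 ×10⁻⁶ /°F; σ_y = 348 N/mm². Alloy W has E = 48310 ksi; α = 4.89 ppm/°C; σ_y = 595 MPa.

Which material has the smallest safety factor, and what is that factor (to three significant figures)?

alloy D, n = 0.444

With everything in SI (GPa, ×10⁻⁶/K, MPa):
  alloy P: E = 43.90, α = 25.4, σ_y = 148.0 → σ = 228 MPa, n = 0.648
  alloy D: E = 70.33, α = 9.14, σ_y = 58.50 → σ = 132 MPa, n = 0.444
  alloy Q: E = 99.70, α = 1.28, σ_y = 917.0 → σ = 26.1 MPa, n = 35.1
  alloy V: E = 202.4, α = 12.3, σ_y = 348.0 → σ = 511 MPa, n = 0.681
  alloy W: E = 333.1, α = 4.89, σ_y = 595.0 → σ = 334 MPa, n = 1.78
Alloy D has the lowest safety factor, n = 0.444.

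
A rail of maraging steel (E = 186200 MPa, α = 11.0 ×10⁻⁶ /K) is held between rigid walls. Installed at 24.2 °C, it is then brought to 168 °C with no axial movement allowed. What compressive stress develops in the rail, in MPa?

295 MPa

E = 186200 MPa = 186.2 GPa.
ΔT = 143.8 K. Constrained thermal stress σ = E·α·ΔT = 186.2×10³ MPa × 11.0×10⁻⁶ × 143.8 = 295 MPa (compressive).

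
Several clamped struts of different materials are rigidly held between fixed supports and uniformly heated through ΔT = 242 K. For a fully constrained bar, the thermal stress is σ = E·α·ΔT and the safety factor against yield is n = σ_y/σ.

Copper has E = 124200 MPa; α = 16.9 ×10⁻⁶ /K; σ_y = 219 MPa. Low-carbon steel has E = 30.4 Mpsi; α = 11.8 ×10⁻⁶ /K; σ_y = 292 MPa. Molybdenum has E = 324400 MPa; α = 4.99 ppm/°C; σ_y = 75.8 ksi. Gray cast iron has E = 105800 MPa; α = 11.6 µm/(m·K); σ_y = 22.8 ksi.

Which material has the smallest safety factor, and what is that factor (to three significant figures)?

In consistent units (E in GPa, α in ×10⁻⁶/K, σ_y in MPa):
  copper: E = 124.2, α = 16.9, σ_y = 219.0 → σ = 508 MPa, n = 0.431
  low-carbon steel: E = 209.6, α = 11.8, σ_y = 292.0 → σ = 599 MPa, n = 0.488
  molybdenum: E = 324.4, α = 4.99, σ_y = 522.6 → σ = 392 MPa, n = 1.33
  gray cast iron: E = 105.8, α = 11.6, σ_y = 157.2 → σ = 297 MPa, n = 0.529
Smallest n: copper with n = 0.431.

copper, n = 0.431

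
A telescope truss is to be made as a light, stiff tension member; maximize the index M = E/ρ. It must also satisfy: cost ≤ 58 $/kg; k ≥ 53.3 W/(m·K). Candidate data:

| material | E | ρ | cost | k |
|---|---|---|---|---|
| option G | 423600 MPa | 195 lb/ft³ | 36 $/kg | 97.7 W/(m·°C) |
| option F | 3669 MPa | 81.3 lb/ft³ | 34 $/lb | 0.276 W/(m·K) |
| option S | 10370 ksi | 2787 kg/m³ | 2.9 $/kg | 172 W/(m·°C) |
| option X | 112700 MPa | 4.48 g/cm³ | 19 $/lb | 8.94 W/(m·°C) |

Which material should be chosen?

Screen on constraints: cost ≤ 58 $/kg; k ≥ 53.3 W/(m·K). Survivors: option G, option S.
Normalizing units and computing the index:
  option G: E = 423.6 GPa, ρ = 3124 kg/m³
  option S: E = 71.50 GPa, ρ = 2787 kg/m³
  option G: M = 136 MN·m/kg
  option S: M = 25.7 MN·m/kg
The maximum is for option G.

option G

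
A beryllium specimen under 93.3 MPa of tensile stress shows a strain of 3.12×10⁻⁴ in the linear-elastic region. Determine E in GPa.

299 GPa

E = σ/ε = 93.3 MPa / 3.12×10⁻⁴ = 299000 MPa = 299 GPa.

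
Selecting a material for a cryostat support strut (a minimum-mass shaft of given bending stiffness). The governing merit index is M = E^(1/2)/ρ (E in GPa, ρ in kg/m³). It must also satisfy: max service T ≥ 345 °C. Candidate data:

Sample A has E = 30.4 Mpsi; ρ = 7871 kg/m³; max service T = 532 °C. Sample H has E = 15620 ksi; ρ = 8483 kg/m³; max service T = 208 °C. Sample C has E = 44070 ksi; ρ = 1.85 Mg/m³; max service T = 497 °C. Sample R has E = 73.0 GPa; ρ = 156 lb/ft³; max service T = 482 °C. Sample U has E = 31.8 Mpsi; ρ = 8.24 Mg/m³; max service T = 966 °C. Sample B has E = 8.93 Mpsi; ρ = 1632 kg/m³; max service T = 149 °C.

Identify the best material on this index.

Screen on constraints: max service T ≥ 345 °C. Survivors: sample A, sample C, sample R, sample U.
Convert each candidate to consistent units, then evaluate M:
  sample A: E = 209.6 GPa, ρ = 7871 kg/m³
  sample C: E = 303.9 GPa, ρ = 1850 kg/m³
  sample R: E = 73.00 GPa, ρ = 2499 kg/m³
  sample U: E = 219.3 GPa, ρ = 8240 kg/m³
  sample C: M = 9.42×10⁻³
  sample R: M = 3.42×10⁻³
  sample A: M = 1.84×10⁻³
  sample U: M = 1.80×10⁻³
The maximum is for sample C.

sample C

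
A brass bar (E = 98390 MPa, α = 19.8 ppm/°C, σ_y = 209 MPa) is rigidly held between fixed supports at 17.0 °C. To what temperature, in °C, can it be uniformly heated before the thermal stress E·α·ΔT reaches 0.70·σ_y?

E = 98390 MPa = 98.39 GPa.
E·α·ΔT = 146.3 MPa ⇒ ΔT = 146.3 / (98.39×10³ × 19.8×10⁻⁶) = 75.10 K.
T = 17.0 + 75.10 = 92.10 °C.

92.1 °C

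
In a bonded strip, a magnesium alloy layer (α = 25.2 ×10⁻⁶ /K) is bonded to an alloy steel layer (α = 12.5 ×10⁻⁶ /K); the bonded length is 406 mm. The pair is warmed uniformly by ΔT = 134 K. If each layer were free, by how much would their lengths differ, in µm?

691 µm

Δα = |25.2 − 12.5|×10⁻⁶/K = 12.7×10⁻⁶/K.
ΔL_mismatch = Δα·L·ΔT = 12.7×10⁻⁶ × 406.0 mm × 134.0 K = 691 µm.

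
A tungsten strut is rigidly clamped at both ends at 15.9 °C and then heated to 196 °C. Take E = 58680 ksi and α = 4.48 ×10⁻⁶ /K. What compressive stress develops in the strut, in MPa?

326 MPa

E = 58680 ksi = 404.6 GPa.
ΔT = 180.1 K. Constrained thermal stress σ = E·α·ΔT = 404.6×10³ MPa × 4.48×10⁻⁶ × 180.1 = 326 MPa (compressive).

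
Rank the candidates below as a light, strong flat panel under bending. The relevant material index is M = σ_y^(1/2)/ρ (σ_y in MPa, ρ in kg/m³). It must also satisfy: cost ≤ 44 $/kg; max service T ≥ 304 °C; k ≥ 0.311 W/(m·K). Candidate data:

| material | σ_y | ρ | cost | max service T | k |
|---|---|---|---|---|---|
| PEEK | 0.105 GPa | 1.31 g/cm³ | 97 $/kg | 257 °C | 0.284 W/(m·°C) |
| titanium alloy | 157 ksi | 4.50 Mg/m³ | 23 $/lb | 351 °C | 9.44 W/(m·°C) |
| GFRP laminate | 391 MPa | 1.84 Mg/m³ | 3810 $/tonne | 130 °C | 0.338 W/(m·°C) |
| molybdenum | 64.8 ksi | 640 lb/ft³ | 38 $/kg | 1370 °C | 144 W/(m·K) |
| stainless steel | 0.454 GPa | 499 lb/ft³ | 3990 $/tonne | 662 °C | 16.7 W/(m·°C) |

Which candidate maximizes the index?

Screen on constraints: cost ≤ 44 $/kg; max service T ≥ 304 °C; k ≥ 0.311 W/(m·K). Survivors: molybdenum, stainless steel.
Putting every candidate on a common basis:
  molybdenum: σ_y = 446.8 MPa, ρ = 10250 kg/m³
  stainless steel: σ_y = 454.0 MPa, ρ = 7993 kg/m³
  stainless steel: M = 2.67×10⁻³
  molybdenum: M = 2.06×10⁻³
Stainless steel has the largest M.

stainless steel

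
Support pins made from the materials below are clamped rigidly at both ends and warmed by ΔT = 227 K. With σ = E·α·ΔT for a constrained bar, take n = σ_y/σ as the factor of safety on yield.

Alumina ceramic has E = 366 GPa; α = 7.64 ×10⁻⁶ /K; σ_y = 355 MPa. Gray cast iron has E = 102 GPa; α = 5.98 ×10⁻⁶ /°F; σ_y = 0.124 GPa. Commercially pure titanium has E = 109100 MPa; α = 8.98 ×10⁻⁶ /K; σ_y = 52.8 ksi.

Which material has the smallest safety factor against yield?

gray cast iron

Per material, after unit conversion:
  alumina ceramic: E = 366.0, α = 7.64, σ_y = 355.0 → σ = 635 MPa, n = 0.559
  gray cast iron: E = 102.0, α = 10.8, σ_y = 124.0 → σ = 249 MPa, n = 0.498
  commercially pure titanium: E = 109.1, α = 8.98, σ_y = 364.0 → σ = 222 MPa, n = 1.64
Gray cast iron has the lowest safety factor, n = 0.498.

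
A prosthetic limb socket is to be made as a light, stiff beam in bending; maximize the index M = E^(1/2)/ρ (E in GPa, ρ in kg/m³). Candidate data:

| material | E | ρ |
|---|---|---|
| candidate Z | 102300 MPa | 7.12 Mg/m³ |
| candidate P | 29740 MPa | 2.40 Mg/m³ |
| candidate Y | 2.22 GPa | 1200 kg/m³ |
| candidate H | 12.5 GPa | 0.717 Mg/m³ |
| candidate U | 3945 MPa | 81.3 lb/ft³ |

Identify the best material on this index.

candidate H

Normalizing units and computing the index:
  candidate Z: E = 102.3 GPa, ρ = 7120 kg/m³
  candidate P: E = 29.74 GPa, ρ = 2400 kg/m³
  candidate Y: E = 2.220 GPa, ρ = 1200 kg/m³
  candidate H: E = 12.50 GPa, ρ = 717.0 kg/m³
  candidate U: E = 3.945 GPa, ρ = 1302 kg/m³
  candidate H: M = 4.93×10⁻³
  candidate P: M = 2.27×10⁻³
  candidate U: M = 1.53×10⁻³
  candidate Z: M = 1.42×10⁻³
  candidate Y: M = 1.24×10⁻³
Candidate H has the largest M.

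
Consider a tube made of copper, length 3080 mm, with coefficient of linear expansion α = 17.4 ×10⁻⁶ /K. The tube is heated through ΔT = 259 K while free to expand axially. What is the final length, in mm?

ΔL = α·L₀·ΔT = 17.4×10⁻⁶ × 3080 mm × 259.0 K = 13.9 mm.
L = L₀ + ΔL = 3080 + 13.9 = 3093.9 mm.

3093.9 mm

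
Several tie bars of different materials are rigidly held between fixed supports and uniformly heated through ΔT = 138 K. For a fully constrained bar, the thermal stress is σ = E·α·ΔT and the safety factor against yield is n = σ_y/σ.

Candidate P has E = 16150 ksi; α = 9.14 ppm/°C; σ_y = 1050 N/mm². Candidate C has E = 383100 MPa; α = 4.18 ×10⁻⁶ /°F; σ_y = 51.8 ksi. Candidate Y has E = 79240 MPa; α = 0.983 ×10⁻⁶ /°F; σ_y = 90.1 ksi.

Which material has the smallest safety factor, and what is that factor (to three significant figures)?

candidate C, n = 0.898

In consistent units (E in GPa, α in ×10⁻⁶/K, σ_y in MPa):
  candidate P: E = 111.4, α = 9.14, σ_y = 1050 → σ = 140 MPa, n = 7.48
  candidate C: E = 383.1, α = 7.52, σ_y = 357.1 → σ = 398 MPa, n = 0.898
  candidate Y: E = 79.24, α = 1.77, σ_y = 621.2 → σ = 19.3 MPa, n = 32.1
Smallest n: candidate C with n = 0.898.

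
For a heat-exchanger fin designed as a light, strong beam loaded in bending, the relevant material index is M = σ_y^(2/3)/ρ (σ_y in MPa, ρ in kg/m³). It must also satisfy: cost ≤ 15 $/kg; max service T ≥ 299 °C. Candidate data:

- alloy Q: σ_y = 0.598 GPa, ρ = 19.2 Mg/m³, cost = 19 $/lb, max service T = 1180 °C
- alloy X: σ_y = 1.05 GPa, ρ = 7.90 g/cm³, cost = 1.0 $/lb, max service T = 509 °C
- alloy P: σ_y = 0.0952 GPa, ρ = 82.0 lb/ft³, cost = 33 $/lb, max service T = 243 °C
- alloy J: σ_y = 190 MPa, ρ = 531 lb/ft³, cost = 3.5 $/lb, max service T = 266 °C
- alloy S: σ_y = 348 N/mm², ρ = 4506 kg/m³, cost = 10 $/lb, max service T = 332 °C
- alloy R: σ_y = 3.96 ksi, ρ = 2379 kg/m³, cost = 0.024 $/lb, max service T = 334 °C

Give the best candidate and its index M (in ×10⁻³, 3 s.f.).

Screen on constraints: cost ≤ 15 $/kg; max service T ≥ 299 °C. Survivors: alloy X, alloy R.
Normalizing units and computing the index:
  alloy X: σ_y = 1050 MPa, ρ = 7900 kg/m³
  alloy R: σ_y = 27.30 MPa, ρ = 2379 kg/m³
  alloy X: M = 13.1×10⁻³
  alloy R: M = 3.81×10⁻³
Alloy X has the largest M.

alloy X, M = 13.1×10⁻³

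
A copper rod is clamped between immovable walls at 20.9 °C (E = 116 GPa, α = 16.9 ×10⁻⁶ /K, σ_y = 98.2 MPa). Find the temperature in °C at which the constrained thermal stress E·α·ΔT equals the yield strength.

71.0 °C

E·α·ΔT = 98.20 MPa ⇒ ΔT = 98.20 / (116.0×10³ × 16.9×10⁻⁶) = 50.09 K.
T = 20.9 + 50.09 = 70.99 °C.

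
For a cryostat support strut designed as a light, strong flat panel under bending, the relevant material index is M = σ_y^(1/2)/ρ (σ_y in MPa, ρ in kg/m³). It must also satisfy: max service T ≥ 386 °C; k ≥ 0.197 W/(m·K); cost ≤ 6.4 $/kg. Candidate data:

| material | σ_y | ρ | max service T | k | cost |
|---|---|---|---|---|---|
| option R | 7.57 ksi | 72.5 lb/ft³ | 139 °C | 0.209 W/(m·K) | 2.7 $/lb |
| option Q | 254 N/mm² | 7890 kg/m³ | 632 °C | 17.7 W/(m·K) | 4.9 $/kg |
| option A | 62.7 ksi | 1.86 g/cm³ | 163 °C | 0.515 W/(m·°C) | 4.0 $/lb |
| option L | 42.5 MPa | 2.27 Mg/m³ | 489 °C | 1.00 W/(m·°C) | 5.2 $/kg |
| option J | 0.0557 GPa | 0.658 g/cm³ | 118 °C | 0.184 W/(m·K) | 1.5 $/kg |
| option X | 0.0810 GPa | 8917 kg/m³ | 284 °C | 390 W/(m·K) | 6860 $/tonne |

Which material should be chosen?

option L

Screen on constraints: max service T ≥ 386 °C; k ≥ 0.197 W/(m·K); cost ≤ 6.4 $/kg. Survivors: option Q, option L.
Putting every candidate on a common basis:
  option Q: σ_y = 254.0 MPa, ρ = 7890 kg/m³
  option L: σ_y = 42.50 MPa, ρ = 2270 kg/m³
  option L: M = 2.87×10⁻³
  option Q: M = 2.02×10⁻³
Option L ranks first.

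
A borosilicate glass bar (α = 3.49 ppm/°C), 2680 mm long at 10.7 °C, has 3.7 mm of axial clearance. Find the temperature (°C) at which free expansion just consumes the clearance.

α·L₀·ΔT = 3.7 mm ⇒ ΔT = 3.7 / (3.49×10⁻⁶ × 2680.0) = 395.6 K.
T = 10.7 + 395.6 = 406.3 °C.

406 °C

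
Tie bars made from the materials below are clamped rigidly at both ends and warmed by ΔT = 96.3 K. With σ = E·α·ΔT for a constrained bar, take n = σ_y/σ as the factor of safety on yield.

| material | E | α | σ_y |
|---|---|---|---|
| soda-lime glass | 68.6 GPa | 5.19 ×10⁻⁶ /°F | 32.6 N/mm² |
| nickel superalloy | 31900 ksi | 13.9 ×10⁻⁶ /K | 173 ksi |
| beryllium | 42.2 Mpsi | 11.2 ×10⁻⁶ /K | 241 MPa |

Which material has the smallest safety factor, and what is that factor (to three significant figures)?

soda-lime glass, n = 0.528

In consistent units (E in GPa, α in ×10⁻⁶/K, σ_y in MPa):
  soda-lime glass: E = 68.60, α = 9.34, σ_y = 32.60 → σ = 61.7 MPa, n = 0.528
  nickel superalloy: E = 219.9, α = 13.9, σ_y = 1193 → σ = 294 MPa, n = 4.05
  beryllium: E = 291.0, α = 11.2, σ_y = 241.0 → σ = 314 MPa, n = 0.768
The minimum is soda-lime glass at n = 0.528.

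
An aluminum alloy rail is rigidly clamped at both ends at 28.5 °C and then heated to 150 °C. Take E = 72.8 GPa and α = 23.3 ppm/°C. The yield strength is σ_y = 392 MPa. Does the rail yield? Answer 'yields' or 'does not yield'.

ΔT = 121.5 K. Constrained thermal stress σ = E·α·ΔT = 72.80×10³ MPa × 23.3×10⁻⁶ × 121.5 = 206 MPa (compressive).
Compare to σ_y = 392 MPa: σ < σ_y, so it does not yield.

does not yield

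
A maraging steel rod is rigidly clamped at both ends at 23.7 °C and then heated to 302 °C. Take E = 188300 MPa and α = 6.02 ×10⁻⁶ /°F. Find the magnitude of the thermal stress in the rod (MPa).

568 MPa

E = 188300 MPa = 188.3 GPa.
α = 6.02×10⁻⁶/°F × 9/5 = 10.8×10⁻⁶/K.
ΔT = 278.3 K. Constrained thermal stress σ = E·α·ΔT = 188.3×10³ MPa × 10.8×10⁻⁶ × 278.3 = 568 MPa (compressive).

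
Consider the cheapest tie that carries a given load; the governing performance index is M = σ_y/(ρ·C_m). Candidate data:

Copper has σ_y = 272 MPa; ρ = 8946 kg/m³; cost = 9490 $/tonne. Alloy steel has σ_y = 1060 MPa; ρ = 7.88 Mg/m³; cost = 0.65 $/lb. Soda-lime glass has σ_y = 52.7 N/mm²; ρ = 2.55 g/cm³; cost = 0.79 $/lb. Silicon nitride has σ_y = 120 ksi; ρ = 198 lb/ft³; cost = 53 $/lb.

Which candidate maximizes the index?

After converting to SI:
  copper: σ_y = 272.0 MPa, ρ = 8946 kg/m³, cost = 9.490 $/kg
  alloy steel: σ_y = 1060 MPa, ρ = 7880 kg/m³, cost = 1.433 $/kg
  soda-lime glass: σ_y = 52.70 MPa, ρ = 2550 kg/m³, cost = 1.742 $/kg
  silicon nitride: σ_y = 827.4 MPa, ρ = 3172 kg/m³, cost = 116.8 $/kg
  alloy steel: M = 93.9 kN·m per $
  soda-lime glass: M = 11.9 kN·m per $
  copper: M = 3.20 kN·m per $
  silicon nitride: M = 2.23 kN·m per $
Alloy steel ranks first.

alloy steel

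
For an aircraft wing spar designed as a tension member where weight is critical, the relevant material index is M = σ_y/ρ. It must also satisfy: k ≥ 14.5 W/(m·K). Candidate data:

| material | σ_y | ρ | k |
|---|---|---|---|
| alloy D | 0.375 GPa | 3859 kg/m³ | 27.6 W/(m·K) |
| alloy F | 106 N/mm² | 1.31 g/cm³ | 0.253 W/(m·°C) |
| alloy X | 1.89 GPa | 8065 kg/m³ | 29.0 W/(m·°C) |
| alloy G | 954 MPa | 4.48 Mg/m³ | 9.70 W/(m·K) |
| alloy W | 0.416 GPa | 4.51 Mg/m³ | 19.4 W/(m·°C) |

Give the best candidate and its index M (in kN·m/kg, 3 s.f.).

Screen on constraints: k ≥ 14.5 W/(m·K). Survivors: alloy D, alloy X, alloy W.
Normalizing units and computing the index:
  alloy D: σ_y = 375.0 MPa, ρ = 3859 kg/m³
  alloy X: σ_y = 1890 MPa, ρ = 8065 kg/m³
  alloy W: σ_y = 416.0 MPa, ρ = 4510 kg/m³
  alloy X: M = 234 kN·m/kg
  alloy D: M = 97.2 kN·m/kg
  alloy W: M = 92.2 kN·m/kg
Alloy X has the largest M.

alloy X, M = 234 kN·m/kg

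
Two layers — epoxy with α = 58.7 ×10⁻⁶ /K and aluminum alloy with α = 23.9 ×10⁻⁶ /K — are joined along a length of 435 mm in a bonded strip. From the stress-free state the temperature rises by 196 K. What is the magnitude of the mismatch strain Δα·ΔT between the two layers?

6.82×10⁻³

Δα = |58.7 − 23.9|×10⁻⁶/K = 34.8×10⁻⁶/K.
Mismatch strain = Δα·ΔT = 34.8×10⁻⁶ × 196.0 = 6.82×10⁻³.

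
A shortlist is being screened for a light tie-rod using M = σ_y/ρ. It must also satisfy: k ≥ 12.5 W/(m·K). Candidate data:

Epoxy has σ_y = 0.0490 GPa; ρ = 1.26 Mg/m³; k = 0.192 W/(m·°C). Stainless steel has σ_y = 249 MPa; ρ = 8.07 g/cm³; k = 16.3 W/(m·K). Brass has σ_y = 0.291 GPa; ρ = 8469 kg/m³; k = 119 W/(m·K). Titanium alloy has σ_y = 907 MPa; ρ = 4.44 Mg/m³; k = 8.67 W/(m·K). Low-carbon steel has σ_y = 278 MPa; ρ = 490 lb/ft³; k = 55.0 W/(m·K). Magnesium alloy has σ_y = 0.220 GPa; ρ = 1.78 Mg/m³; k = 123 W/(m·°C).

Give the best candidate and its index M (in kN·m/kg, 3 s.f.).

magnesium alloy, M = 124 kN·m/kg

Screen on constraints: k ≥ 12.5 W/(m·K). Survivors: stainless steel, brass, low-carbon steel, magnesium alloy.
In SI units:
  stainless steel: σ_y = 249.0 MPa, ρ = 8070 kg/m³
  brass: σ_y = 291.0 MPa, ρ = 8469 kg/m³
  low-carbon steel: σ_y = 278.0 MPa, ρ = 7849 kg/m³
  magnesium alloy: σ_y = 220.0 MPa, ρ = 1780 kg/m³
  magnesium alloy: M = 124 kN·m/kg
  low-carbon steel: M = 35.4 kN·m/kg
  brass: M = 34.4 kN·m/kg
  stainless steel: M = 30.9 kN·m/kg
Magnesium alloy has the largest M.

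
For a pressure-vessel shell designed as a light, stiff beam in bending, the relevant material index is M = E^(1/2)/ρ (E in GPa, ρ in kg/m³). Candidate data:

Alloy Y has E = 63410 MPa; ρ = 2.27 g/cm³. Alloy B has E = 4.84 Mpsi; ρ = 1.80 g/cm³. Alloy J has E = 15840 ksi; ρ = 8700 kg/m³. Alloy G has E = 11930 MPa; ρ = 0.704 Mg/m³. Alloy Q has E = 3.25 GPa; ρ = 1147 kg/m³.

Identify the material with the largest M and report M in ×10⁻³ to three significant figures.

alloy G, M = 4.91×10⁻³

Normalizing units and computing the index:
  alloy Y: E = 63.41 GPa, ρ = 2270 kg/m³
  alloy B: E = 33.37 GPa, ρ = 1800 kg/m³
  alloy J: E = 109.2 GPa, ρ = 8700 kg/m³
  alloy G: E = 11.93 GPa, ρ = 704.0 kg/m³
  alloy Q: E = 3.250 GPa, ρ = 1147 kg/m³
  alloy G: M = 4.91×10⁻³
  alloy Y: M = 3.51×10⁻³
  alloy B: M = 3.21×10⁻³
  alloy Q: M = 1.57×10⁻³
  alloy J: M = 1.20×10⁻³
Highest index: alloy G.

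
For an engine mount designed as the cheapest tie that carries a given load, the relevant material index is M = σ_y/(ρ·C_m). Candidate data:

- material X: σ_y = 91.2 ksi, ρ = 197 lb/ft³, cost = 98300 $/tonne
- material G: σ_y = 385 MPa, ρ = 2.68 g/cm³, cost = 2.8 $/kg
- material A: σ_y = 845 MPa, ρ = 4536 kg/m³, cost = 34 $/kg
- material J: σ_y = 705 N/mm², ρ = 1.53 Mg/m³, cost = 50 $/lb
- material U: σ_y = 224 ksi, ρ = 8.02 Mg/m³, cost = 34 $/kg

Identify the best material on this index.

material G

After converting to SI:
  material X: σ_y = 628.8 MPa, ρ = 3156 kg/m³, cost = 98.30 $/kg
  material G: σ_y = 385.0 MPa, ρ = 2680 kg/m³, cost = 2.800 $/kg
  material A: σ_y = 845.0 MPa, ρ = 4536 kg/m³, cost = 34.00 $/kg
  material J: σ_y = 705.0 MPa, ρ = 1530 kg/m³, cost = 110.2 $/kg
  material U: σ_y = 1544 MPa, ρ = 8020 kg/m³, cost = 34.00 $/kg
  material G: M = 51.3 kN·m per $
  material U: M = 5.66 kN·m per $
  material A: M = 5.48 kN·m per $
  material J: M = 4.18 kN·m per $
  material X: M = 2.03 kN·m per $
Highest index: material G.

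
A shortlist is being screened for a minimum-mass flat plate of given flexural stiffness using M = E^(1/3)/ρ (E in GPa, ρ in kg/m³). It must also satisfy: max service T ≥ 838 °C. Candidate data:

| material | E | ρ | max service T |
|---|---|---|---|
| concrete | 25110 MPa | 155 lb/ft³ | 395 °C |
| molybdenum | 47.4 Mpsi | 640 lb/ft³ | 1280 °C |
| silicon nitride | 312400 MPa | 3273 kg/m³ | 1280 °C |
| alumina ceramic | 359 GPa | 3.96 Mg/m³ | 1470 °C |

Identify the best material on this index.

Screen on constraints: max service T ≥ 838 °C. Survivors: molybdenum, silicon nitride, alumina ceramic.
Putting every candidate on a common basis:
  molybdenum: E = 326.8 GPa, ρ = 10250 kg/m³
  silicon nitride: E = 312.4 GPa, ρ = 3273 kg/m³
  alumina ceramic: E = 359.0 GPa, ρ = 3960 kg/m³
  silicon nitride: M = 2.07×10⁻³
  alumina ceramic: M = 1.79×10⁻³
  molybdenum: M = 0.672×10⁻³
Silicon nitride has the largest M.

silicon nitride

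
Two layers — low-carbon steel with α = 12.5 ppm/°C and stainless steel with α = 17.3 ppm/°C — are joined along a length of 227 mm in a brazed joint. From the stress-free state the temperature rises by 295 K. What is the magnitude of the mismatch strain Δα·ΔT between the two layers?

Δα = |12.5 − 17.3|×10⁻⁶/K = 4.80×10⁻⁶/K.
Mismatch strain = Δα·ΔT = 4.80×10⁻⁶ × 295.0 = 1.42×10⁻³.

1.42×10⁻³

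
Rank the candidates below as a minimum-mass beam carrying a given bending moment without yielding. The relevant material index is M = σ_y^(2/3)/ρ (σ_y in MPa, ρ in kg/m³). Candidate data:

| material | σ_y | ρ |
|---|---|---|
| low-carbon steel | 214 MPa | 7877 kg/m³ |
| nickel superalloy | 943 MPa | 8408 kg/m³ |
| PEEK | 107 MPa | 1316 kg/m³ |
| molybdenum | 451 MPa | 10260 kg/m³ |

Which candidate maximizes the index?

Computing M directly (units already consistent):
  PEEK: M = 17.1×10⁻³
  nickel superalloy: M = 11.4×10⁻³
  molybdenum: M = 5.73×10⁻³
  low-carbon steel: M = 4.54×10⁻³
The maximum is for PEEK.

PEEK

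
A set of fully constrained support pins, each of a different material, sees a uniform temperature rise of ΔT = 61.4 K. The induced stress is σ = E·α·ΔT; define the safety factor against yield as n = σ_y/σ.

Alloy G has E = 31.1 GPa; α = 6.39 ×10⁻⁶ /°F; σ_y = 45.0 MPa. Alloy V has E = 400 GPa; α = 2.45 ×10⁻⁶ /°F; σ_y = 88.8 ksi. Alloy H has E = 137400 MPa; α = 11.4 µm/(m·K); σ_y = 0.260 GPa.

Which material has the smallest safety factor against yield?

alloy G

Converting E to GPa, α to ×10⁻⁶/K, σ_y to MPa, then σ and n for each:
  alloy G: E = 31.10, α = 11.5, σ_y = 45.00 → σ = 22.0 MPa, n = 2.05
  alloy V: E = 400.0, α = 4.41, σ_y = 612.3 → σ = 108 MPa, n = 5.65
  alloy H: E = 137.4, α = 11.4, σ_y = 260.0 → σ = 96.2 MPa, n = 2.70
The minimum is alloy G at n = 2.05.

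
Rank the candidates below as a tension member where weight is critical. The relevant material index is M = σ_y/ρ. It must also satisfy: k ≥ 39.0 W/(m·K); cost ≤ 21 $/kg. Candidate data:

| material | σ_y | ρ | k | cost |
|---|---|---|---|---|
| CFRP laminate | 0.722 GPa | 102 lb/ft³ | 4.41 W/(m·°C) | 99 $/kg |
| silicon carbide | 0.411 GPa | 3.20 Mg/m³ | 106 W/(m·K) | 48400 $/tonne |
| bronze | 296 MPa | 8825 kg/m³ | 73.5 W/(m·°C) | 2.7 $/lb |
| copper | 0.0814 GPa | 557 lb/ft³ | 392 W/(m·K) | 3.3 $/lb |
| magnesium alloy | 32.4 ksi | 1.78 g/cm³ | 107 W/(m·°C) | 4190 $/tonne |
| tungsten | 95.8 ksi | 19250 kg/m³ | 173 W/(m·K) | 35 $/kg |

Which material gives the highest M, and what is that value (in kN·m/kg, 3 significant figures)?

Screen on constraints: k ≥ 39.0 W/(m·K); cost ≤ 21 $/kg. Survivors: bronze, copper, magnesium alloy.
In SI units:
  bronze: σ_y = 296.0 MPa, ρ = 8825 kg/m³
  copper: σ_y = 81.40 MPa, ρ = 8922 kg/m³
  magnesium alloy: σ_y = 223.4 MPa, ρ = 1780 kg/m³
  magnesium alloy: M = 126 kN·m/kg
  bronze: M = 33.5 kN·m/kg
  copper: M = 9.12 kN·m/kg
Highest index: magnesium alloy.

magnesium alloy, M = 126 kN·m/kg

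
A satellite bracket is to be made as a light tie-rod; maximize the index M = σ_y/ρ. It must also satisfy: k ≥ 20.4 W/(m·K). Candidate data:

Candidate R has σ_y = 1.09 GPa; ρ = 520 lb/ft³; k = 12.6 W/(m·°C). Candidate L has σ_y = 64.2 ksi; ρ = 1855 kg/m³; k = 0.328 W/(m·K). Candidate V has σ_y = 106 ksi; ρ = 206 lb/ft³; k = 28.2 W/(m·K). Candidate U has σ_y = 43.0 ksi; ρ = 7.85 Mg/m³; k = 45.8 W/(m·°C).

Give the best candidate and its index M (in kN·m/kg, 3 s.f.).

Screen on constraints: k ≥ 20.4 W/(m·K). Survivors: candidate V, candidate U.
After converting to SI:
  candidate V: σ_y = 730.8 MPa, ρ = 3300 kg/m³
  candidate U: σ_y = 296.5 MPa, ρ = 7850 kg/m³
  candidate V: M = 221 kN·m/kg
  candidate U: M = 37.8 kN·m/kg
The maximum is for candidate V.

candidate V, M = 221 kN·m/kg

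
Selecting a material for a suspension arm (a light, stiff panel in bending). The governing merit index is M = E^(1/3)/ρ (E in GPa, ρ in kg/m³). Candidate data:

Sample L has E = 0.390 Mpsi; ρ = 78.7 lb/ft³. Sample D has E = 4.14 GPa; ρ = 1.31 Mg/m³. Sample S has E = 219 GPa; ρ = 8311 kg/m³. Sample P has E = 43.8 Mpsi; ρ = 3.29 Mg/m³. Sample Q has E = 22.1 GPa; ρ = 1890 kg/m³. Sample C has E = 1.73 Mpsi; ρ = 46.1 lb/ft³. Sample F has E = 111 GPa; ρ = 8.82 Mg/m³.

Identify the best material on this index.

sample C

In SI units:
  sample L: E = 2.689 GPa, ρ = 1261 kg/m³
  sample D: E = 4.140 GPa, ρ = 1310 kg/m³
  sample S: E = 219.0 GPa, ρ = 8311 kg/m³
  sample P: E = 302.0 GPa, ρ = 3290 kg/m³
  sample Q: E = 22.10 GPa, ρ = 1890 kg/m³
  sample C: E = 11.93 GPa, ρ = 738.5 kg/m³
  sample F: E = 111.0 GPa, ρ = 8820 kg/m³
  sample C: M = 3.09×10⁻³
  sample P: M = 2.04×10⁻³
  sample Q: M = 1.48×10⁻³
  sample D: M = 1.23×10⁻³
  sample L: M = 1.10×10⁻³
  sample S: M = 0.725×10⁻³
  sample F: M = 0.545×10⁻³
Sample C has the largest M.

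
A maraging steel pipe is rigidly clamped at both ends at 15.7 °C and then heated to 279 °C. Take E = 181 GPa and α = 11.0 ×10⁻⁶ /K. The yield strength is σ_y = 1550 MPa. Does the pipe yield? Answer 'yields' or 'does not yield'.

does not yield

ΔT = 263.3 K. Constrained thermal stress σ = E·α·ΔT = 181.0×10³ MPa × 11.0×10⁻⁶ × 263.3 = 524 MPa (compressive).
Compare to σ_y = 1550 MPa: σ < σ_y, so it does not yield.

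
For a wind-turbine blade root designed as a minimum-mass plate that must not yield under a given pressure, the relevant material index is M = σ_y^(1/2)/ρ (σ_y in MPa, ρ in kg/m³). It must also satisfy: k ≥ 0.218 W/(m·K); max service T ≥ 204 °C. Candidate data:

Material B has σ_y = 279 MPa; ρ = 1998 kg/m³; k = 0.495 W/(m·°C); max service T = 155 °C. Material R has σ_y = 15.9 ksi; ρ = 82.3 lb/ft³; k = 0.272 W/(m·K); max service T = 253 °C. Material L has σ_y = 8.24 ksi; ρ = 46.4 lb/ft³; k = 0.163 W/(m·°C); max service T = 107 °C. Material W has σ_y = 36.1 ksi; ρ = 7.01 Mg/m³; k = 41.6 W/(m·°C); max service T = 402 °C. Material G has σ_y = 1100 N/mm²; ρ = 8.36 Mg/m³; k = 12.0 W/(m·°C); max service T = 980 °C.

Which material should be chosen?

Screen on constraints: k ≥ 0.218 W/(m·K); max service T ≥ 204 °C. Survivors: material R, material W, material G.
Normalizing units and computing the index:
  material R: σ_y = 109.6 MPa, ρ = 1318 kg/m³
  material W: σ_y = 248.9 MPa, ρ = 7010 kg/m³
  material G: σ_y = 1100 MPa, ρ = 8360 kg/m³
  material R: M = 7.94×10⁻³
  material G: M = 3.97×10⁻³
  material W: M = 2.25×10⁻³
Highest index: material R.

material R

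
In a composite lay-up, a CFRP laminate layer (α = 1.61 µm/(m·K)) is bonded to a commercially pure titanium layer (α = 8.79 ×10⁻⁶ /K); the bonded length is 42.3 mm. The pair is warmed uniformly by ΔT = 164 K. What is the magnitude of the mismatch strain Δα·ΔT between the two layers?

Δα = |1.61 − 8.79|×10⁻⁶/K = 7.18×10⁻⁶/K.
Mismatch strain = Δα·ΔT = 7.18×10⁻⁶ × 164.0 = 1.18×10⁻³.

1.18×10⁻³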